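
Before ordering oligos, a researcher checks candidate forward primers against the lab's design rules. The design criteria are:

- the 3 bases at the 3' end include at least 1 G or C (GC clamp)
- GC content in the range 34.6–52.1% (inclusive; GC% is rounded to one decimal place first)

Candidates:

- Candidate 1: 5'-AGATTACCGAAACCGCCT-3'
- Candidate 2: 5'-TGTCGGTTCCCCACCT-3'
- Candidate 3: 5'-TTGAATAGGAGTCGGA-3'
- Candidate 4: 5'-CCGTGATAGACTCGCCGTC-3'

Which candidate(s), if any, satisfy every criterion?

Candidate 1 (18 nt, A=6 T=3 G=3 C=6): 3' end CCT has 2 G/C ✓; GC 9/18 = 50.0% ✓ — passes.
Candidate 2 (16 nt, A=1 T=5 G=3 C=7): 3' end CCT has 2 G/C ✓; GC 10/16 = 62.5%, outside 34.6–52.1% ✗ — fails.
Candidate 3 (16 nt, A=5 T=4 G=6 C=1): 3' end GGA has 2 G/C ✓; GC 7/16 = 43.8% ✓ — passes.
Candidate 4 (19 nt, A=3 T=4 G=5 C=7): 3' end GTC has 2 G/C ✓; GC 12/19 = 63.2%, outside 34.6–52.1% ✗ — fails.

Candidate 1 and Candidate 3.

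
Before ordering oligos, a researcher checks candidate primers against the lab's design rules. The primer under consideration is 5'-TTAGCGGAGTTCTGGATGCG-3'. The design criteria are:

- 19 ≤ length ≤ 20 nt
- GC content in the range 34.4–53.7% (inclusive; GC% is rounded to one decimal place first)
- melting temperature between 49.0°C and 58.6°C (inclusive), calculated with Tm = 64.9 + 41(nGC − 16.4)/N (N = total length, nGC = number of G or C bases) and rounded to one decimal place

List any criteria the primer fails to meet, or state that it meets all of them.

Base counts: A=3, T=6, G=8, C=3 (length 20).
length: length 20 ✓
GC content: GC 11/20 = 55.0%, outside 34.4–53.7% ✗
Tm: Tm = 64.9 + 41·(11 − 16.4)/20 = 53.8°C ✓

Fails: GC content.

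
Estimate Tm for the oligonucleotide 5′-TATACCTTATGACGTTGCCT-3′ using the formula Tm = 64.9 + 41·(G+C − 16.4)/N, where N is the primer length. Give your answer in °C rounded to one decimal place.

47.7°C

Base counts: A=4, T=8, G=3, C=5; G+C = 8, N = 20.
Tm = 64.9 + 41·(8 − 16.4)/20 = 64.9 + -344.40/20 = 47.7°C.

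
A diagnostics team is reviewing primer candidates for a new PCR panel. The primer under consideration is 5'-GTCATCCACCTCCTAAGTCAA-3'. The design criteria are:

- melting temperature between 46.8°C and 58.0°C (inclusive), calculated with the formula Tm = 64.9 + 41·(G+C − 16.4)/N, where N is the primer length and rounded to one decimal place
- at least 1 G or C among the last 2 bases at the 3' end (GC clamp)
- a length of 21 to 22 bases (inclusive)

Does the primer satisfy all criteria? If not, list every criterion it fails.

Fails: GC clamp.

Base counts: A=6, T=5, G=2, C=8 (length 21).
Tm: Tm = 64.9 + 41·(10 − 16.4)/21 = 52.4°C ✓
GC clamp: 3' end AA has 0 G/C, need ≥1 ✗
length: length 21 ✓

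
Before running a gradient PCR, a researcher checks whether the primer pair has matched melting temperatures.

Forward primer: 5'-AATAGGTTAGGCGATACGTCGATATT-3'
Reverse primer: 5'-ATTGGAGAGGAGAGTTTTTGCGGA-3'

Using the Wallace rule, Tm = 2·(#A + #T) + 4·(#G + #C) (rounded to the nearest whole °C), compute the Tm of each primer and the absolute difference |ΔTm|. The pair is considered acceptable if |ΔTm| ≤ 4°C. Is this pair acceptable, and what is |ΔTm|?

Forward: A=8 T=8 G=7 C=3 → Tm = 2·16 + 4·10 = 72°C.
Reverse: A=6 T=7 G=10 C=1 → Tm = 2·13 + 4·11 = 70°C.
|ΔTm| = |72 − 70| = 2°C, ≤ 4°C.

|ΔTm| = 2°C; the pair is acceptable.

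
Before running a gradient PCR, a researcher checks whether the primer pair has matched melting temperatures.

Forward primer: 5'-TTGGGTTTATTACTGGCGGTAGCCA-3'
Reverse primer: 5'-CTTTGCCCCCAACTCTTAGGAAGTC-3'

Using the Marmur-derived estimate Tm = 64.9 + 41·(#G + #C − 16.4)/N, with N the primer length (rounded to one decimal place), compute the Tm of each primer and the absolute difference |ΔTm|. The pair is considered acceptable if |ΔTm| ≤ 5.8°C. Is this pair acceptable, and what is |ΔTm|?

Forward: G+C = 12, N = 25 → Tm = 64.9 + 41·(12 − 16.4)/25 = 57.7°C.
Reverse: G+C = 13, N = 25 → Tm = 64.9 + 41·(13 − 16.4)/25 = 59.3°C.
|ΔTm| = |57.7 − 59.3| = 1.6°C, ≤ 5.8°C.

|ΔTm| = 1.6°C; the pair is acceptable.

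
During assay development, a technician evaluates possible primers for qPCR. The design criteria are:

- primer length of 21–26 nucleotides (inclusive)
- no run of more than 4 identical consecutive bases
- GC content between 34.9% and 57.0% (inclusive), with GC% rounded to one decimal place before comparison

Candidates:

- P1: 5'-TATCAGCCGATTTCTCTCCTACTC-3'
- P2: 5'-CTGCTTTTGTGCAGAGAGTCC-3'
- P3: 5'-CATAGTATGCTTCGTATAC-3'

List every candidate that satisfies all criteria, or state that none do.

P1 (24 nt, A=4 T=9 G=2 C=9): length 24 ✓; longest run = 3 ✓; GC 11/24 = 45.8% ✓ — passes.
P2 (21 nt, A=3 T=7 G=6 C=5): length 21 ✓; longest run = 4 ✓; GC 11/21 = 52.4% ✓ — passes.
P3 (19 nt, A=5 T=7 G=3 C=4): length 19, outside 21–26 ✗; longest run = 2 ✓; GC 7/19 = 36.8% ✓ — fails.

P1 and P2.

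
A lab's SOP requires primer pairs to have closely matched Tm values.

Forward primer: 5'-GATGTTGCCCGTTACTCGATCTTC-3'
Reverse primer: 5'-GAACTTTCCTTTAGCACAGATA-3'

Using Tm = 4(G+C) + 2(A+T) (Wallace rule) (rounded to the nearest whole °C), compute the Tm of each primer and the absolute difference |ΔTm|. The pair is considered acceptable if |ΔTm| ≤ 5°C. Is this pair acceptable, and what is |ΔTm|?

Forward: A=3 T=9 G=5 C=7 → Tm = 2·12 + 4·12 = 72°C.
Reverse: A=7 T=7 G=3 C=5 → Tm = 2·14 + 4·8 = 60°C.
|ΔTm| = |72 − 60| = 12°C, > 5°C.

|ΔTm| = 12°C; the pair is not acceptable.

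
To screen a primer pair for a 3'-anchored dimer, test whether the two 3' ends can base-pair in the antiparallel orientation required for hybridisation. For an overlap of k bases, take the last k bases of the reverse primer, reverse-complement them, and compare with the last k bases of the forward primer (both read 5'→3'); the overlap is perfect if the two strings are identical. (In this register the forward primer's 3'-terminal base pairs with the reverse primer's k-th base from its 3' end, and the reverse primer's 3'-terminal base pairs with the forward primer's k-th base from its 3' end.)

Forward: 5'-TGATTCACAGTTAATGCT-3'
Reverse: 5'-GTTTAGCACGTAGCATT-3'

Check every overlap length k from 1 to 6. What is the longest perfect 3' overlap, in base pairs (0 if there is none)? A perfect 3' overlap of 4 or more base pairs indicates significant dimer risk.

Last 6 bases (5'→3') — forward …AATGCT, reverse …AGCATT.
Reverse complement of the reverse primer's last 6 bases: AATGCT; its first k bases are the reverse complement of the reverse primer's last k bases, so a perfect k-base overlap needs the forward primer's last k bases to equal them.
Comparing (forward last k vs required): k=1: T vs A ✗; k=2: CT vs AA ✗; k=3: GCT vs AAT ✗; k=4: TGCT vs AATG ✗; k=5: ATGCT vs AATGC ✗; k=6: AATGCT vs AATGCT ✓.
Only k = 6 is perfect, so the longest perfect 3' overlap is 6.

Longest perfect overlap: 6 complementary base pairs; significant dimer risk (threshold 4).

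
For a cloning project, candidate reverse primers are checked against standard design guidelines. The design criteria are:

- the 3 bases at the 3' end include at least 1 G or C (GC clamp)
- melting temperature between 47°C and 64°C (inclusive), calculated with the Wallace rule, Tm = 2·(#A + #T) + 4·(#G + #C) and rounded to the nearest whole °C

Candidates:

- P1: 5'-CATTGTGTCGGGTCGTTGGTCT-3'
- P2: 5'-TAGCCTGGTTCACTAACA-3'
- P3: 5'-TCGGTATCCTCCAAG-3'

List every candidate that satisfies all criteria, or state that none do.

P1 (22 nt, A=1 T=9 G=8 C=4): 3' end TCT has 1 G/C ✓; Tm = 2·10 + 4·12 = 68°C, outside 47–64°C ✗ — fails.
P2 (18 nt, A=5 T=5 G=3 C=5): 3' end ACA has 1 G/C ✓; Tm = 2·10 + 4·8 = 52°C ✓ — passes.
P3 (15 nt, A=3 T=4 G=3 C=5): 3' end AAG has 1 G/C ✓; Tm = 2·7 + 4·8 = 46°C, outside 47–64°C ✗ — fails.

P2 only.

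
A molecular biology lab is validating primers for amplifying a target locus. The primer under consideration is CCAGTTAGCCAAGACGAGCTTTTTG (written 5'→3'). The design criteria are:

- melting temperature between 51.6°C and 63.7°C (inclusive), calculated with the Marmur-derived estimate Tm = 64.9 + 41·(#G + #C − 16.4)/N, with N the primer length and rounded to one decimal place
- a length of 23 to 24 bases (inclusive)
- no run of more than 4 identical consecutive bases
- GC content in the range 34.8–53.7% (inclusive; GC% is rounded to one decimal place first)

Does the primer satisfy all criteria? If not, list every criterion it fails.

Base counts: A=6, T=7, G=6, C=6 (length 25).
Tm: Tm = 64.9 + 41·(12 − 16.4)/25 = 57.7°C ✓
length: length 25, outside 23–24 ✗
homopolymer run: longest run = 5, exceeds 4 ✗
GC content: GC 12/25 = 48.0% ✓

Fails: length, homopolymer run.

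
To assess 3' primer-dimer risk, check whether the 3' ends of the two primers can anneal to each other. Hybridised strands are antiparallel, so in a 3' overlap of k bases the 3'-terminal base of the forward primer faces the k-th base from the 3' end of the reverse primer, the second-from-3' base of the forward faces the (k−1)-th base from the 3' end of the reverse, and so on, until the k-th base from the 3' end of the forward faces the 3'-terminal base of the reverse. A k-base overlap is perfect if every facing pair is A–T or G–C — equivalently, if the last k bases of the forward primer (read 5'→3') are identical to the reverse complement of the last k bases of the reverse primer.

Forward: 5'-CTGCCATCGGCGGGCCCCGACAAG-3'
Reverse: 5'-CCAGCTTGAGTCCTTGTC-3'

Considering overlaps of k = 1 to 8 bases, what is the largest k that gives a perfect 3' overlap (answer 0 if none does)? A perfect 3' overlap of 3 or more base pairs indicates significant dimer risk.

Longest perfect overlap: 6 complementary base pairs; significant dimer risk (threshold 3).

Last 8 bases (5'→3') — forward …CCGACAAG, reverse …TCCTTGTC.
Reverse complement of the reverse primer's last 8 bases: GACAAGGA; its first k bases are the reverse complement of the reverse primer's last k bases, so a perfect k-base overlap needs the forward primer's last k bases to equal them.
Comparing (forward last k vs required): k=1: G vs G ✓; k=2: AG vs GA ✗; k=3: AAG vs GAC ✗; k=4: CAAG vs GACA ✗; k=5: ACAAG vs GACAA ✗; k=6: GACAAG vs GACAAG ✓; k=7: CGACAAG vs GACAAGG ✗; k=8: CCGACAAG vs GACAAGGA ✗.
Perfect overlaps at k = 1, 6; the largest is 6.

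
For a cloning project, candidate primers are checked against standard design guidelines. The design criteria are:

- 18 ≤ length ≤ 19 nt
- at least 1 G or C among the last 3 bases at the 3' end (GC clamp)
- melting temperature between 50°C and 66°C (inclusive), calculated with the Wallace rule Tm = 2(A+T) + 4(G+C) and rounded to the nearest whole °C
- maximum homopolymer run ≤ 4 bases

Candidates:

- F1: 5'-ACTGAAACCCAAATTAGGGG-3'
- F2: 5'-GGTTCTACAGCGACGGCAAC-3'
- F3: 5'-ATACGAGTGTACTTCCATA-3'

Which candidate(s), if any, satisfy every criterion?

None of the candidates satisfy all criteria.

F1 (20 nt, A=8 T=3 G=5 C=4): length 20, outside 18–19 ✗; 3' end GGG has 3 G/C ✓; Tm = 2·11 + 4·9 = 58°C ✓; longest run = 4 ✓ — fails.
F2 (20 nt, A=5 T=3 G=6 C=6): length 20, outside 18–19 ✗; 3' end AAC has 1 G/C ✓; Tm = 2·8 + 4·12 = 64°C ✓; longest run = 2 ✓ — fails.
F3 (19 nt, A=6 T=6 G=3 C=4): length 19 ✓; 3' end ATA has 0 G/C, need ≥1 ✗; Tm = 2·12 + 4·7 = 52°C ✓; longest run = 2 ✓ — fails.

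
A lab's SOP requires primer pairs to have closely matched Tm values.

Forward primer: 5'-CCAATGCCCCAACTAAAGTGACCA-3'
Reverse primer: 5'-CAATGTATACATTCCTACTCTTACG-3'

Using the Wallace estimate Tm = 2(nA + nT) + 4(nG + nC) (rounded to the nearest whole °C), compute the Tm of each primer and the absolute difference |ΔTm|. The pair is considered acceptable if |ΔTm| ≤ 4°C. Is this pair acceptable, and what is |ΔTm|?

|ΔTm| = 4°C; the pair is acceptable.

Forward: A=9 T=3 G=3 C=9 → Tm = 2·12 + 4·12 = 72°C.
Reverse: A=7 T=9 G=2 C=7 → Tm = 2·16 + 4·9 = 68°C.
|ΔTm| = |72 − 68| = 4°C, ≤ 4°C.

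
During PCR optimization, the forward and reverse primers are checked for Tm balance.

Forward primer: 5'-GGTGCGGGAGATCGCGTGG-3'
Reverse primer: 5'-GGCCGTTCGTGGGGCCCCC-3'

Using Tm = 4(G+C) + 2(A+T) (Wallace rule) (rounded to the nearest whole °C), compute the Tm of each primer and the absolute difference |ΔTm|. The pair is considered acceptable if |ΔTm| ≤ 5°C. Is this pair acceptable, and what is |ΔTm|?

Forward: A=2 T=3 G=11 C=3 → Tm = 2·5 + 4·14 = 66°C.
Reverse: A=0 T=3 G=8 C=8 → Tm = 2·3 + 4·16 = 70°C.
|ΔTm| = |66 − 70| = 4°C, ≤ 5°C.

|ΔTm| = 4°C; the pair is acceptable.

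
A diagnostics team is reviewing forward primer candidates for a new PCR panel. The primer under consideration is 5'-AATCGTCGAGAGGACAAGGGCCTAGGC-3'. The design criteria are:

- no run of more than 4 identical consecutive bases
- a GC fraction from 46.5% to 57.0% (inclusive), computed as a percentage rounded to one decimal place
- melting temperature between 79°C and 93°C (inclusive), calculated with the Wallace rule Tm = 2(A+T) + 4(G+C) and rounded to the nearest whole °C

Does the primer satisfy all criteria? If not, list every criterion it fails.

Fails: GC content.

Base counts: A=8, T=3, G=10, C=6 (length 27).
homopolymer run: longest run = 3 ✓
GC content: GC 16/27 = 59.3%, outside 46.5–57.0% ✗
Tm: Tm = 2·11 + 4·16 = 86°C ✓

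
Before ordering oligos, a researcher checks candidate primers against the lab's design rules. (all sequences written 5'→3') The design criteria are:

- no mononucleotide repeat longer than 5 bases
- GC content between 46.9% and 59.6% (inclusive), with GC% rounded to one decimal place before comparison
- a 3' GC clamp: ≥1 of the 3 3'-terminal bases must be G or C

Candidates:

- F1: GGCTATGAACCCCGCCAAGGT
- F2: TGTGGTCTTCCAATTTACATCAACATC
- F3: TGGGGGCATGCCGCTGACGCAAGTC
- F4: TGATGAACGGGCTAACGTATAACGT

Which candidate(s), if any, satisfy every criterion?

F1 (21 nt, A=5 T=3 G=6 C=7): longest run = 4 ✓; GC 13/21 = 61.9%, outside 46.9–59.6% ✗; 3' end GGT has 2 G/C ✓ — fails.
F2 (27 nt, A=7 T=10 G=3 C=7): longest run = 3 ✓; GC 10/27 = 37.0%, outside 46.9–59.6% ✗; 3' end ATC has 1 G/C ✓ — fails.
F3 (25 nt, A=4 T=4 G=10 C=7): longest run = 5 ✓; GC 17/25 = 68.0%, outside 46.9–59.6% ✗; 3' end GTC has 2 G/C ✓ — fails.
F4 (25 nt, A=8 T=6 G=7 C=4): longest run = 3 ✓; GC 11/25 = 44.0%, outside 46.9–59.6% ✗; 3' end CGT has 2 G/C ✓ — fails.

None of the candidates satisfy all criteria.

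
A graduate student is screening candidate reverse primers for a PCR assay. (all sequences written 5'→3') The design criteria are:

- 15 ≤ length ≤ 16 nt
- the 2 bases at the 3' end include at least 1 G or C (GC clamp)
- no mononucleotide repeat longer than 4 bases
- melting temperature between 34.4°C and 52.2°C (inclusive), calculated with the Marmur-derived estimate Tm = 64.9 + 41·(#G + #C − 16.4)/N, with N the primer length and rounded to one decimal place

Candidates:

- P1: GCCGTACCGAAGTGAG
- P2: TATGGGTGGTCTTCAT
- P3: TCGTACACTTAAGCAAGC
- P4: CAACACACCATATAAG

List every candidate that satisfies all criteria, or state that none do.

P1 (16 nt, A=4 T=2 G=6 C=4): length 16 ✓; 3' end AG has 1 G/C ✓; longest run = 2 ✓; Tm = 64.9 + 41·(10 − 16.4)/16 = 48.5°C ✓ — passes.
P2 (16 nt, A=2 T=7 G=5 C=2): length 16 ✓; 3' end AT has 0 G/C, need ≥1 ✗; longest run = 3 ✓; Tm = 64.9 + 41·(7 − 16.4)/16 = 40.8°C ✓ — fails.
P3 (18 nt, A=6 T=4 G=3 C=5): length 18, outside 15–16 ✗; 3' end GC has 2 G/C ✓; longest run = 2 ✓; Tm = 64.9 + 41·(8 − 16.4)/18 = 45.8°C ✓ — fails.
P4 (16 nt, A=8 T=2 G=1 C=5): length 16 ✓; 3' end AG has 1 G/C ✓; longest run = 2 ✓; Tm = 64.9 + 41·(6 − 16.4)/16 = 38.3°C ✓ — passes.

P1 and P4.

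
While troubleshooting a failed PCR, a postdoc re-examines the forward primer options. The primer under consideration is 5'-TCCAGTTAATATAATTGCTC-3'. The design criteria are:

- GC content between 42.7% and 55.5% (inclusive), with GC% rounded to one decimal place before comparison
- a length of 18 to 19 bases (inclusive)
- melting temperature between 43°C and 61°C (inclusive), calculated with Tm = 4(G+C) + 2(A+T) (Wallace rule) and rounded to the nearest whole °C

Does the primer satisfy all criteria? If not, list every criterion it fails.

Base counts: A=6, T=8, G=2, C=4 (length 20).
GC content: GC 6/20 = 30.0%, outside 42.7–55.5% ✗
length: length 20, outside 18–19 ✗
Tm: Tm = 2·14 + 4·6 = 52°C ✓

Fails: GC content, length.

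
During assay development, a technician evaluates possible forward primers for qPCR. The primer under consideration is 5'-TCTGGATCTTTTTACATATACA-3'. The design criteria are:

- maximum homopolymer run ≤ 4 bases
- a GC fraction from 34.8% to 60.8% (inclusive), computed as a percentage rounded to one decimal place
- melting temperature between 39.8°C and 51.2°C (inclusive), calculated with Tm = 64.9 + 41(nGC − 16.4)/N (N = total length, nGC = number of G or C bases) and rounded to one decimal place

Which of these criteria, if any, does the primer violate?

Fails: homopolymer run, GC content.

Base counts: A=6, T=10, G=2, C=4 (length 22).
homopolymer run: longest run = 5, exceeds 4 ✗
GC content: GC 6/22 = 27.3%, outside 34.8–60.8% ✗
Tm: Tm = 64.9 + 41·(6 − 16.4)/22 = 45.5°C ✓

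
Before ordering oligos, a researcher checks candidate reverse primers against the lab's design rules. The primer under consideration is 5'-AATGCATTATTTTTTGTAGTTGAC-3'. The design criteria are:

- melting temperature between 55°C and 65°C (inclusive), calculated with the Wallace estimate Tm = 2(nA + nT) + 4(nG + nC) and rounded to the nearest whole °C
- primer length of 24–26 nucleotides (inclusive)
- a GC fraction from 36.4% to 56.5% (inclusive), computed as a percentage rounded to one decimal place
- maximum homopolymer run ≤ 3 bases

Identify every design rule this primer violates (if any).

Base counts: A=6, T=12, G=4, C=2 (length 24).
Tm: Tm = 2·18 + 4·6 = 60°C ✓
length: length 24 ✓
GC content: GC 6/24 = 25.0%, outside 36.4–56.5% ✗
homopolymer run: longest run = 6, exceeds 3 ✗

Fails: GC content, homopolymer run.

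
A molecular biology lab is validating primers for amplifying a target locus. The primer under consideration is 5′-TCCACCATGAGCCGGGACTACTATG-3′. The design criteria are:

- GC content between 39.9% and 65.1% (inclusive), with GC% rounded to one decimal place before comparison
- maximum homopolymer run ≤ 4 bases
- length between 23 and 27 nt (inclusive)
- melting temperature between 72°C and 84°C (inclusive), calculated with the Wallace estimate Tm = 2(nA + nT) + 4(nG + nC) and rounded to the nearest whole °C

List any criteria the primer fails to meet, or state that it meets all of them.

Base counts: A=6, T=5, G=6, C=8 (length 25).
GC content: GC 14/25 = 56.0% ✓
homopolymer run: longest run = 3 ✓
length: length 25 ✓
Tm: Tm = 2·11 + 4·14 = 78°C ✓

Meets all criteria.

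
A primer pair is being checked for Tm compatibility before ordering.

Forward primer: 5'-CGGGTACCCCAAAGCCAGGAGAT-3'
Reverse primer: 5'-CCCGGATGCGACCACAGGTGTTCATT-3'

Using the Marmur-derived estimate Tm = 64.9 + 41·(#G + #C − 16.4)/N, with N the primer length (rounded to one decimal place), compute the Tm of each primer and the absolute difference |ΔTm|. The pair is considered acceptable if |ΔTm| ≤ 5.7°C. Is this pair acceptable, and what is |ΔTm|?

|ΔTm| = 2.1°C; the pair is acceptable.

Forward: G+C = 14, N = 23 → Tm = 64.9 + 41·(14 − 16.4)/23 = 60.6°C.
Reverse: G+C = 15, N = 26 → Tm = 64.9 + 41·(15 − 16.4)/26 = 62.7°C.
|ΔTm| = |60.6 − 62.7| = 2.1°C, ≤ 5.7°C.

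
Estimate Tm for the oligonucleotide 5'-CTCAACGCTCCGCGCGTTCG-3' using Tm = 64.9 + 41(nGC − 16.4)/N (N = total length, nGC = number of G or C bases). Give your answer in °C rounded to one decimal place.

Base counts: A=2, T=4, G=5, C=9; G+C = 14, N = 20.
Tm = 64.9 + 41·(14 − 16.4)/20 = 64.9 + -98.40/20 = 60.0°C.

60.0°C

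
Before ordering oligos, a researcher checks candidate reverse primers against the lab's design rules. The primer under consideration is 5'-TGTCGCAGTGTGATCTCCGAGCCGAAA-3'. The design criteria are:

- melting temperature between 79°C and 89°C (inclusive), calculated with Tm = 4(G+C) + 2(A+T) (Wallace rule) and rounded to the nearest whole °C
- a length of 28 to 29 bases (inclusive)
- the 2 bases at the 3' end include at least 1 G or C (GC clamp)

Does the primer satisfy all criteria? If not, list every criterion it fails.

Fails: length, GC clamp.

Base counts: A=6, T=6, G=8, C=7 (length 27).
Tm: Tm = 2·12 + 4·15 = 84°C ✓
length: length 27, outside 28–29 ✗
GC clamp: 3' end AA has 0 G/C, need ≥1 ✗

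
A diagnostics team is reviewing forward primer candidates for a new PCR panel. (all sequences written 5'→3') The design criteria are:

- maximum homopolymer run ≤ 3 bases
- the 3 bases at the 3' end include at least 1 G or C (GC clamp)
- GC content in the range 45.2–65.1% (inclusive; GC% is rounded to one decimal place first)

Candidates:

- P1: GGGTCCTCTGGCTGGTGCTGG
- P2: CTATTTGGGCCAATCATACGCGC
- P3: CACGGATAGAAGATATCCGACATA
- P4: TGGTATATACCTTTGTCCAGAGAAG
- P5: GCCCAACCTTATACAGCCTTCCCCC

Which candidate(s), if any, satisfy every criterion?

P2 only.

P1 (21 nt, A=0 T=6 G=10 C=5): longest run = 3 ✓; 3' end TGG has 2 G/C ✓; GC 15/21 = 71.4%, outside 45.2–65.1% ✗ — fails.
P2 (23 nt, A=5 T=6 G=5 C=7): longest run = 3 ✓; 3' end CGC has 3 G/C ✓; GC 12/23 = 52.2% ✓ — passes.
P3 (24 nt, A=10 T=4 G=5 C=5): longest run = 2 ✓; 3' end ATA has 0 G/C, need ≥1 ✗; GC 10/24 = 41.7%, outside 45.2–65.1% ✗ — fails.
P4 (25 nt, A=7 T=8 G=6 C=4): longest run = 3 ✓; 3' end AAG has 1 G/C ✓; GC 10/25 = 40.0%, outside 45.2–65.1% ✗ — fails.
P5 (25 nt, A=5 T=5 G=2 C=13): longest run = 5, exceeds 3 ✗; 3' end CCC has 3 G/C ✓; GC 15/25 = 60.0% ✓ — fails.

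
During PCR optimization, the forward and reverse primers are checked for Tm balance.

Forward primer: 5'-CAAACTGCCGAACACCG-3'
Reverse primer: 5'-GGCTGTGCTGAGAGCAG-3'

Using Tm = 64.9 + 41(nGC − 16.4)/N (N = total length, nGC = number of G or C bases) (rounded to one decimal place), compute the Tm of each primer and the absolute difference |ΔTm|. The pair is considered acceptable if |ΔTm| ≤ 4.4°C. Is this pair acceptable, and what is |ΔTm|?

|ΔTm| = 2.4°C; the pair is acceptable.

Forward: G+C = 10, N = 17 → Tm = 64.9 + 41·(10 − 16.4)/17 = 49.5°C.
Reverse: G+C = 11, N = 17 → Tm = 64.9 + 41·(11 − 16.4)/17 = 51.9°C.
|ΔTm| = |49.5 − 51.9| = 2.4°C, ≤ 4.4°C.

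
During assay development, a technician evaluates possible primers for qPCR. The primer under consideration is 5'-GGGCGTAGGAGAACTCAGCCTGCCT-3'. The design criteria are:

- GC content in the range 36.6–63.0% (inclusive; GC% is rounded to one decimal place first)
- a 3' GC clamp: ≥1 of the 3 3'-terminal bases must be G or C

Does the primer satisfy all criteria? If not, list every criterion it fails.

Fails: GC content.

Base counts: A=5, T=4, G=9, C=7 (length 25).
GC content: GC 16/25 = 64.0%, outside 36.6–63.0% ✗
GC clamp: 3' end CCT has 2 G/C ✓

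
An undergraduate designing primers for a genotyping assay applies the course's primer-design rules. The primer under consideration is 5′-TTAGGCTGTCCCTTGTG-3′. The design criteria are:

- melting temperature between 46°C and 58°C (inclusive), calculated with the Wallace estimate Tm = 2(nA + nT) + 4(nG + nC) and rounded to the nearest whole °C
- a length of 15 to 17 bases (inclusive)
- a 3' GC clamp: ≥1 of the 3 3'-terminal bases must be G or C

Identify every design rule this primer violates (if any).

Meets all criteria.

Base counts: A=1, T=7, G=5, C=4 (length 17).
Tm: Tm = 2·8 + 4·9 = 52°C ✓
length: length 17 ✓
GC clamp: 3' end GTG has 2 G/C ✓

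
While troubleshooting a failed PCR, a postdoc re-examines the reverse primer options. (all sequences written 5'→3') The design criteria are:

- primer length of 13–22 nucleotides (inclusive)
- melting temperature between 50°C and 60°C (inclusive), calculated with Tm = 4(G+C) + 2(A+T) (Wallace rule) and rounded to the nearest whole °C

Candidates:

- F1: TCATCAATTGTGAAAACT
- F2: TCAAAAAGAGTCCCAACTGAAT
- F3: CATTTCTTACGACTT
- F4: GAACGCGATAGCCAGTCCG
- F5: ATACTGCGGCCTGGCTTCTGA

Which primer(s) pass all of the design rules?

F1 (18 nt, A=7 T=6 G=2 C=3): length 18 ✓; Tm = 2·13 + 4·5 = 46°C, outside 50–60°C ✗ — fails.
F2 (22 nt, A=10 T=4 G=3 C=5): length 22 ✓; Tm = 2·14 + 4·8 = 60°C ✓ — passes.
F3 (15 nt, A=3 T=7 G=1 C=4): length 15 ✓; Tm = 2·10 + 4·5 = 40°C, outside 50–60°C ✗ — fails.
F4 (19 nt, A=5 T=2 G=6 C=6): length 19 ✓; Tm = 2·7 + 4·12 = 62°C, outside 50–60°C ✗ — fails.
F5 (21 nt, A=3 T=6 G=6 C=6): length 21 ✓; Tm = 2·9 + 4·12 = 66°C, outside 50–60°C ✗ — fails.

F2 only.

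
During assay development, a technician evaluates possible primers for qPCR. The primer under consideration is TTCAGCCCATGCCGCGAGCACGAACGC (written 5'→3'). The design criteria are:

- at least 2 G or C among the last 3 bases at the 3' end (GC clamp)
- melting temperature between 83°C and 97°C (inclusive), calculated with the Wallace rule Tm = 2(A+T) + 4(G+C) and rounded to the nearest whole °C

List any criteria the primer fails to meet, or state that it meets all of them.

Base counts: A=6, T=3, G=7, C=11 (length 27).
GC clamp: 3' end CGC has 3 G/C ✓
Tm: Tm = 2·9 + 4·18 = 90°C ✓

Meets all criteria.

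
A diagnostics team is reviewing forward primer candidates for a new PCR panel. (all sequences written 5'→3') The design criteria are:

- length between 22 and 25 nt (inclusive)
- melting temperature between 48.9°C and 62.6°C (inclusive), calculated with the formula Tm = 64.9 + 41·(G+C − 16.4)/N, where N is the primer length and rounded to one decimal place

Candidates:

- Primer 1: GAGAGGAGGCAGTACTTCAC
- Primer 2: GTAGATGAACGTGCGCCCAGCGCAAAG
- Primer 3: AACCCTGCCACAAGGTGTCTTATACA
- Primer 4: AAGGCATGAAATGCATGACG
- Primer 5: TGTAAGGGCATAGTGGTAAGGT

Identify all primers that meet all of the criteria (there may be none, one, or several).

Primer 1 (20 nt, A=6 T=3 G=7 C=4): length 20, outside 22–25 ✗; Tm = 64.9 + 41·(11 − 16.4)/20 = 53.8°C ✓ — fails.
Primer 2 (27 nt, A=8 T=3 G=9 C=7): length 27, outside 22–25 ✗; Tm = 64.9 + 41·(16 − 16.4)/27 = 64.3°C, outside 48.9–62.6°C ✗ — fails.
Primer 3 (26 nt, A=8 T=6 G=4 C=8): length 26, outside 22–25 ✗; Tm = 64.9 + 41·(12 − 16.4)/26 = 58.0°C ✓ — fails.
Primer 4 (20 nt, A=8 T=3 G=6 C=3): length 20, outside 22–25 ✗; Tm = 64.9 + 41·(9 − 16.4)/20 = 49.7°C ✓ — fails.
Primer 5 (22 nt, A=6 T=6 G=9 C=1): length 22 ✓; Tm = 64.9 + 41·(10 − 16.4)/22 = 53.0°C ✓ — passes.

Primer 5 only.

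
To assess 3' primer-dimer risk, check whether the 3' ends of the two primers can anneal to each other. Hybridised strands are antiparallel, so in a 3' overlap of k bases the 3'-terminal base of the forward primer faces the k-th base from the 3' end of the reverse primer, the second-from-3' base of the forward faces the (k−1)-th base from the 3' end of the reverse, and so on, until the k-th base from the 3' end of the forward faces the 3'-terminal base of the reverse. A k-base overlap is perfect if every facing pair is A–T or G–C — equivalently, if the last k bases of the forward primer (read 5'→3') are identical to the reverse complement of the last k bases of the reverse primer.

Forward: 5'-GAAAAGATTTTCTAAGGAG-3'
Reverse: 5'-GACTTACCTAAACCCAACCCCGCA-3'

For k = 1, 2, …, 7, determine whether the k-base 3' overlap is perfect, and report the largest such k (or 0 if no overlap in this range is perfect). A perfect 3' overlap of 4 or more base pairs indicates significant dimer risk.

Last 7 bases (5'→3') — forward …TAAGGAG, reverse …CCCCGCA.
Reverse complement of the reverse primer's last 7 bases: TGCGGGG; its first k bases are the reverse complement of the reverse primer's last k bases, so a perfect k-base overlap needs the forward primer's last k bases to equal them.
Comparing (forward last k vs required): k=1: G vs T ✗; k=2: AG vs TG ✗; k=3: GAG vs TGC ✗; k=4: GGAG vs TGCG ✗; k=5: AGGAG vs TGCGG ✗; k=6: AAGGAG vs TGCGGG ✗; k=7: TAAGGAG vs TGCGGGG ✗.
No overlap length from 1 to 7 is perfect, so the longest perfect 3' overlap is 0.

Longest perfect overlap: 0 complementary base pairs; below the dimer-risk threshold (threshold 4).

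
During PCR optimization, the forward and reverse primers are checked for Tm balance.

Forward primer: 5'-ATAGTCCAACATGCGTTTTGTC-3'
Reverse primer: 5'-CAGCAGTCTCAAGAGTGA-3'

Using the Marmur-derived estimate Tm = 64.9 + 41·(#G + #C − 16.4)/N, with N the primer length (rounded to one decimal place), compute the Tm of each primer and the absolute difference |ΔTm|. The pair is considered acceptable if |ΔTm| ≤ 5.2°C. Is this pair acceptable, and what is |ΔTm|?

Forward: G+C = 9, N = 22 → Tm = 64.9 + 41·(9 − 16.4)/22 = 51.1°C.
Reverse: G+C = 9, N = 18 → Tm = 64.9 + 41·(9 − 16.4)/18 = 48.0°C.
|ΔTm| = |51.1 − 48.0| = 3.1°C, ≤ 5.2°C.

|ΔTm| = 3.1°C; the pair is acceptable.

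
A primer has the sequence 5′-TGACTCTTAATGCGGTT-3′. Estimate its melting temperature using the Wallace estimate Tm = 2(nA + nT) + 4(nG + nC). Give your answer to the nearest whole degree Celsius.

Base counts: A=3, T=7, G=4, C=3 (length 17).
Tm = 2·(3+7) + 4·(4+3) = 2·10 + 4·7 = 20 + 28 = 48°C.

48°C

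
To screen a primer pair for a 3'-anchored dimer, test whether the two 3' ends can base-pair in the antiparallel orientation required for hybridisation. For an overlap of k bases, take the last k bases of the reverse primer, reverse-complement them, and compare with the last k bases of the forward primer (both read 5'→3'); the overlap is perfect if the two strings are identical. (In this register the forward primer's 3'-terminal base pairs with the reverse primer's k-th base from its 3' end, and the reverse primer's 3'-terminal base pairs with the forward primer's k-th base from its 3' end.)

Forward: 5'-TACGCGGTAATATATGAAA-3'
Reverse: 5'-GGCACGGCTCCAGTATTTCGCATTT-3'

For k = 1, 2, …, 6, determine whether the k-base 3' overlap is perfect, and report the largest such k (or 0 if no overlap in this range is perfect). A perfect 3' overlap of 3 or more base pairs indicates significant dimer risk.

Last 6 bases (5'→3') — forward …ATGAAA, reverse …GCATTT.
Reverse complement of the reverse primer's last 6 bases: AAATGC; its first k bases are the reverse complement of the reverse primer's last k bases, so a perfect k-base overlap needs the forward primer's last k bases to equal them.
Comparing (forward last k vs required): k=1: A vs A ✓; k=2: AA vs AA ✓; k=3: AAA vs AAA ✓; k=4: GAAA vs AAAT ✗; k=5: TGAAA vs AAATG ✗; k=6: ATGAAA vs AAATGC ✗.
Perfect overlaps at k = 1, 2, 3; the largest is 3.

Longest perfect overlap: 3 complementary base pairs; significant dimer risk (threshold 3).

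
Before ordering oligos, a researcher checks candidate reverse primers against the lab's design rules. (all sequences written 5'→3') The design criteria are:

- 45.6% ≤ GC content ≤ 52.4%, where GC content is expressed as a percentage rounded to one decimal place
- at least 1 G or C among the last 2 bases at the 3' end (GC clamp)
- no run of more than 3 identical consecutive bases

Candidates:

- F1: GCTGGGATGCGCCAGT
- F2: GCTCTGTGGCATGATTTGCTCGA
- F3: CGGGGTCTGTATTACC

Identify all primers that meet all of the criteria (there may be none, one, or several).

F1 (16 nt, A=2 T=3 G=7 C=4): GC 11/16 = 68.8%, outside 45.6–52.4% ✗; 3' end GT has 1 G/C ✓; longest run = 3 ✓ — fails.
F2 (23 nt, A=3 T=8 G=7 C=5): GC 12/23 = 52.2% ✓; 3' end GA has 1 G/C ✓; longest run = 3 ✓ — passes.
F3 (16 nt, A=2 T=5 G=5 C=4): GC 9/16 = 56.3%, outside 45.6–52.4% ✗; 3' end CC has 2 G/C ✓; longest run = 4, exceeds 3 ✗ — fails.

F2 only.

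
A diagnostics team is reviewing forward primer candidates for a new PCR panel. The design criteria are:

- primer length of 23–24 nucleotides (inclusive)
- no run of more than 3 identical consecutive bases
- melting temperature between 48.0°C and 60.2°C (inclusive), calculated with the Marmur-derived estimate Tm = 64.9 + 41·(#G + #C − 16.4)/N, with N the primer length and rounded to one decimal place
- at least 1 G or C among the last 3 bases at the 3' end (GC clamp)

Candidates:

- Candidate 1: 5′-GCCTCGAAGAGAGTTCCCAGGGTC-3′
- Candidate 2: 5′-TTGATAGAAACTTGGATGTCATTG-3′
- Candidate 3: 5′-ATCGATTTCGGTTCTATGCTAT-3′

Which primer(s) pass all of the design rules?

Candidate 2 only.

Candidate 1 (24 nt, A=5 T=4 G=8 C=7): length 24 ✓; longest run = 3 ✓; Tm = 64.9 + 41·(15 − 16.4)/24 = 62.5°C, outside 48.0–60.2°C ✗; 3' end GTC has 2 G/C ✓ — fails.
Candidate 2 (24 nt, A=7 T=9 G=6 C=2): length 24 ✓; longest run = 3 ✓; Tm = 64.9 + 41·(8 − 16.4)/24 = 50.6°C ✓; 3' end TTG has 1 G/C ✓ — passes.
Candidate 3 (22 nt, A=4 T=10 G=4 C=4): length 22, outside 23–24 ✗; longest run = 3 ✓; Tm = 64.9 + 41·(8 − 16.4)/22 = 49.2°C ✓; 3' end TAT has 0 G/C, need ≥1 ✗ — fails.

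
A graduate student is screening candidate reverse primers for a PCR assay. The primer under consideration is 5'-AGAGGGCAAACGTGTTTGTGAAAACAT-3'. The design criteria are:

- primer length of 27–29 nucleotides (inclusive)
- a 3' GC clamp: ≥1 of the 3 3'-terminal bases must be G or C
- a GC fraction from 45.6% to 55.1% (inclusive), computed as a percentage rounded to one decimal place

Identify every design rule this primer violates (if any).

Fails: GC content.

Base counts: A=10, T=6, G=8, C=3 (length 27).
length: length 27 ✓
GC clamp: 3' end CAT has 1 G/C ✓
GC content: GC 11/27 = 40.7%, outside 45.6–55.1% ✗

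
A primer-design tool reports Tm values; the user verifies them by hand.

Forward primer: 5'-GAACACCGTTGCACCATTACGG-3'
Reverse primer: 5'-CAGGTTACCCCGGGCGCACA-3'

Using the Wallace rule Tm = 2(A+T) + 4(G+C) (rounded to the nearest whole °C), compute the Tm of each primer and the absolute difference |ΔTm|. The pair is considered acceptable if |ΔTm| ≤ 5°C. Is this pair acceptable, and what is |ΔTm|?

|ΔTm| = 0°C; the pair is acceptable.

Forward: A=6 T=4 G=5 C=7 → Tm = 2·10 + 4·12 = 68°C.
Reverse: A=4 T=2 G=6 C=8 → Tm = 2·6 + 4·14 = 68°C.
|ΔTm| = |68 − 68| = 0°C, ≤ 5°C.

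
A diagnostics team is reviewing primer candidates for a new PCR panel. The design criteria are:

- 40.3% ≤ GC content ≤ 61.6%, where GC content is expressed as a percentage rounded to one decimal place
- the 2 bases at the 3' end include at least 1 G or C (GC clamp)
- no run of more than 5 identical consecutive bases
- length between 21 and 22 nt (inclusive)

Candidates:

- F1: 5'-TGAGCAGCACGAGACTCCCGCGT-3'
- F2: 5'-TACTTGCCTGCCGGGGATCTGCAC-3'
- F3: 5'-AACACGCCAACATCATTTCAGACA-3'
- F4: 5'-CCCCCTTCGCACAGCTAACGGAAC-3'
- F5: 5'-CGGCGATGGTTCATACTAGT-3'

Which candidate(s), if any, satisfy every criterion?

None of the candidates satisfy all criteria.

F1 (23 nt, A=5 T=3 G=7 C=8): GC 15/23 = 65.2%, outside 40.3–61.6% ✗; 3' end GT has 1 G/C ✓; longest run = 3 ✓; length 23, outside 21–22 ✗ — fails.
F2 (24 nt, A=3 T=6 G=7 C=8): GC 15/24 = 62.5%, outside 40.3–61.6% ✗; 3' end AC has 1 G/C ✓; longest run = 4 ✓; length 24, outside 21–22 ✗ — fails.
F3 (24 nt, A=10 T=4 G=2 C=8): GC 10/24 = 41.7% ✓; 3' end CA has 1 G/C ✓; longest run = 3 ✓; length 24, outside 21–22 ✗ — fails.
F4 (24 nt, A=6 T=3 G=4 C=11): GC 15/24 = 62.5%, outside 40.3–61.6% ✗; 3' end AC has 1 G/C ✓; longest run = 5 ✓; length 24, outside 21–22 ✗ — fails.
F5 (20 nt, A=4 T=6 G=6 C=4): GC 10/20 = 50.0% ✓; 3' end GT has 1 G/C ✓; longest run = 2 ✓; length 20, outside 21–22 ✗ — fails.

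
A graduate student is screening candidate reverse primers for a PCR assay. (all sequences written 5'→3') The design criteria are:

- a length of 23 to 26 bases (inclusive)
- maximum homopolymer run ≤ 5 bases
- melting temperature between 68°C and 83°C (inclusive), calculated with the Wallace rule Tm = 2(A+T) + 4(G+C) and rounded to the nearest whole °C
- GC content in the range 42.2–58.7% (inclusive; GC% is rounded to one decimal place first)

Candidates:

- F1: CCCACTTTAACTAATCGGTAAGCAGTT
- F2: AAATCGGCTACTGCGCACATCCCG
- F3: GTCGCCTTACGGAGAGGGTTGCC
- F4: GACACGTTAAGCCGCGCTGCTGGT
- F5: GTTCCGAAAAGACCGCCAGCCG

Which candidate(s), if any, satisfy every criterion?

F1 (27 nt, A=8 T=8 G=4 C=7): length 27, outside 23–26 ✗; longest run = 3 ✓; Tm = 2·16 + 4·11 = 76°C ✓; GC 11/27 = 40.7%, outside 42.2–58.7% ✗ — fails.
F2 (24 nt, A=6 T=4 G=5 C=9): length 24 ✓; longest run = 3 ✓; Tm = 2·10 + 4·14 = 76°C ✓; GC 14/24 = 58.3% ✓ — passes.
F3 (23 nt, A=3 T=5 G=9 C=6): length 23 ✓; longest run = 3 ✓; Tm = 2·8 + 4·15 = 76°C ✓; GC 15/23 = 65.2%, outside 42.2–58.7% ✗ — fails.
F4 (24 nt, A=4 T=5 G=8 C=7): length 24 ✓; longest run = 2 ✓; Tm = 2·9 + 4·15 = 78°C ✓; GC 15/24 = 62.5%, outside 42.2–58.7% ✗ — fails.
F5 (22 nt, A=6 T=2 G=6 C=8): length 22, outside 23–26 ✗; longest run = 4 ✓; Tm = 2·8 + 4·14 = 72°C ✓; GC 14/22 = 63.6%, outside 42.2–58.7% ✗ — fails.

F2 only.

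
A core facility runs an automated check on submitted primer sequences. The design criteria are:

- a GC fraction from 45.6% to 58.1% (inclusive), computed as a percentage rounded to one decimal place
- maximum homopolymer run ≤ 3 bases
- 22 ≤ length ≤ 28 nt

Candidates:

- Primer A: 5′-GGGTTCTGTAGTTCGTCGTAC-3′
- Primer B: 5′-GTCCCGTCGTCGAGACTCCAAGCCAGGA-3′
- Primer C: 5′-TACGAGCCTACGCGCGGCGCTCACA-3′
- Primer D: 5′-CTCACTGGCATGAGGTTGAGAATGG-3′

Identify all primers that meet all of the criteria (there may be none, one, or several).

Primer D only.

Primer A (21 nt, A=2 T=8 G=7 C=4): GC 11/21 = 52.4% ✓; longest run = 3 ✓; length 21, outside 22–28 ✗ — fails.
Primer B (28 nt, A=6 T=4 G=8 C=10): GC 18/28 = 64.3%, outside 45.6–58.1% ✗; longest run = 3 ✓; length 28 ✓ — fails.
Primer C (25 nt, A=5 T=3 G=7 C=10): GC 17/25 = 68.0%, outside 45.6–58.1% ✗; longest run = 2 ✓; length 25 ✓ — fails.
Primer D (25 nt, A=6 T=6 G=9 C=4): GC 13/25 = 52.0% ✓; longest run = 2 ✓; length 25 ✓ — passes.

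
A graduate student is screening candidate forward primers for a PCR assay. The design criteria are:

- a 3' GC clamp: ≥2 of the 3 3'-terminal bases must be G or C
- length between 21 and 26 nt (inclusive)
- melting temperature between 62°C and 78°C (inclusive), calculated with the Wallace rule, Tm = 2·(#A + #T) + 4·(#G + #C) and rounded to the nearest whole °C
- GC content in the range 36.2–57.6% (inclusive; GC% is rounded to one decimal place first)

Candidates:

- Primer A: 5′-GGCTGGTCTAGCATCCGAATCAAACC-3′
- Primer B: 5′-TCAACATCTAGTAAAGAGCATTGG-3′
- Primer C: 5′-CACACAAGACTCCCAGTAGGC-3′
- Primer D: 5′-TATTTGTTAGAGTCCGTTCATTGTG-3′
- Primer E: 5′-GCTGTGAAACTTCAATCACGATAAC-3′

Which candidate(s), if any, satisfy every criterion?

Primer B and Primer C.

Primer A (26 nt, A=7 T=5 G=6 C=8): 3' end ACC has 2 G/C ✓; length 26 ✓; Tm = 2·12 + 4·14 = 80°C, outside 62–78°C ✗; GC 14/26 = 53.8% ✓ — fails.
Primer B (24 nt, A=9 T=6 G=5 C=4): 3' end TGG has 2 G/C ✓; length 24 ✓; Tm = 2·15 + 4·9 = 66°C ✓; GC 9/24 = 37.5% ✓ — passes.
Primer C (21 nt, A=7 T=2 G=4 C=8): 3' end GGC has 3 G/C ✓; length 21 ✓; Tm = 2·9 + 4·12 = 66°C ✓; GC 12/21 = 57.1% ✓ — passes.
Primer D (25 nt, A=4 T=12 G=6 C=3): 3' end GTG has 2 G/C ✓; length 25 ✓; Tm = 2·16 + 4·9 = 68°C ✓; GC 9/25 = 36.0%, outside 36.2–57.6% ✗ — fails.
Primer E (25 nt, A=9 T=6 G=4 C=6): 3' end AAC has 1 G/C, need ≥2 ✗; length 25 ✓; Tm = 2·15 + 4·10 = 70°C ✓; GC 10/25 = 40.0% ✓ — fails.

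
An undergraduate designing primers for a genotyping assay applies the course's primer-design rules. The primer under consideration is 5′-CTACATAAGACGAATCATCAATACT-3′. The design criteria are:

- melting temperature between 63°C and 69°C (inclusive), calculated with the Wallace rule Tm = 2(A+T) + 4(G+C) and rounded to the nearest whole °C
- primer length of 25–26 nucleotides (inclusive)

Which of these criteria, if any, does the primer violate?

Meets all criteria.

Base counts: A=11, T=6, G=2, C=6 (length 25).
Tm: Tm = 2·17 + 4·8 = 66°C ✓
length: length 25 ✓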